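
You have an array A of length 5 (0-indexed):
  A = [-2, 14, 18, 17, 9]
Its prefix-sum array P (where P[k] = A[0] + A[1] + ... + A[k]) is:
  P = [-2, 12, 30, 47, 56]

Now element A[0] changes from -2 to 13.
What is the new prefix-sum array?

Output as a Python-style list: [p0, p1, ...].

Answer: [13, 27, 45, 62, 71]

Derivation:
Change: A[0] -2 -> 13, delta = 15
P[k] for k < 0: unchanged (A[0] not included)
P[k] for k >= 0: shift by delta = 15
  P[0] = -2 + 15 = 13
  P[1] = 12 + 15 = 27
  P[2] = 30 + 15 = 45
  P[3] = 47 + 15 = 62
  P[4] = 56 + 15 = 71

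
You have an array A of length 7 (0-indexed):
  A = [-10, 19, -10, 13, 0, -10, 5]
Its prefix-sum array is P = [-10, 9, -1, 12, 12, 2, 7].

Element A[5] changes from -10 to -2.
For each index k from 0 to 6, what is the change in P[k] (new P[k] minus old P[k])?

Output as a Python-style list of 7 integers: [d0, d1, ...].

Answer: [0, 0, 0, 0, 0, 8, 8]

Derivation:
Element change: A[5] -10 -> -2, delta = 8
For k < 5: P[k] unchanged, delta_P[k] = 0
For k >= 5: P[k] shifts by exactly 8
Delta array: [0, 0, 0, 0, 0, 8, 8]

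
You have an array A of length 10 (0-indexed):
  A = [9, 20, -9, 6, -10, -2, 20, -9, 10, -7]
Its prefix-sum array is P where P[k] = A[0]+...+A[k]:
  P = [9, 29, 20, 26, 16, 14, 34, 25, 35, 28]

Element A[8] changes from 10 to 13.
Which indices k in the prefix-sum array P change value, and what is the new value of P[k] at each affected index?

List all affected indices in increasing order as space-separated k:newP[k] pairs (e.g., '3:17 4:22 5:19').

Answer: 8:38 9:31

Derivation:
P[k] = A[0] + ... + A[k]
P[k] includes A[8] iff k >= 8
Affected indices: 8, 9, ..., 9; delta = 3
  P[8]: 35 + 3 = 38
  P[9]: 28 + 3 = 31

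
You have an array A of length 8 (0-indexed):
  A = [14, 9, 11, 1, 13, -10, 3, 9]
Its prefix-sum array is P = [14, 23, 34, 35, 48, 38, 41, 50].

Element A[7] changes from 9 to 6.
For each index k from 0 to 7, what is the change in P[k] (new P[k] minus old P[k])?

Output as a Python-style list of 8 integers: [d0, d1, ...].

Answer: [0, 0, 0, 0, 0, 0, 0, -3]

Derivation:
Element change: A[7] 9 -> 6, delta = -3
For k < 7: P[k] unchanged, delta_P[k] = 0
For k >= 7: P[k] shifts by exactly -3
Delta array: [0, 0, 0, 0, 0, 0, 0, -3]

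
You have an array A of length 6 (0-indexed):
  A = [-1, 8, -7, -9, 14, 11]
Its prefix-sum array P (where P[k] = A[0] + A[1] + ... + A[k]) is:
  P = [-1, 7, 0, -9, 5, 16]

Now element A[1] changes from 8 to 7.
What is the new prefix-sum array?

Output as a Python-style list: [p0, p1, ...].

Change: A[1] 8 -> 7, delta = -1
P[k] for k < 1: unchanged (A[1] not included)
P[k] for k >= 1: shift by delta = -1
  P[0] = -1 + 0 = -1
  P[1] = 7 + -1 = 6
  P[2] = 0 + -1 = -1
  P[3] = -9 + -1 = -10
  P[4] = 5 + -1 = 4
  P[5] = 16 + -1 = 15

Answer: [-1, 6, -1, -10, 4, 15]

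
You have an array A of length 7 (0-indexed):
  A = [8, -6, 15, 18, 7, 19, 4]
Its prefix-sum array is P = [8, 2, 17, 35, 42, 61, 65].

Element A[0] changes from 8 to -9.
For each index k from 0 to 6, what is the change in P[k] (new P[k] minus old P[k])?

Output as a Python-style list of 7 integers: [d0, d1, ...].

Element change: A[0] 8 -> -9, delta = -17
For k < 0: P[k] unchanged, delta_P[k] = 0
For k >= 0: P[k] shifts by exactly -17
Delta array: [-17, -17, -17, -17, -17, -17, -17]

Answer: [-17, -17, -17, -17, -17, -17, -17]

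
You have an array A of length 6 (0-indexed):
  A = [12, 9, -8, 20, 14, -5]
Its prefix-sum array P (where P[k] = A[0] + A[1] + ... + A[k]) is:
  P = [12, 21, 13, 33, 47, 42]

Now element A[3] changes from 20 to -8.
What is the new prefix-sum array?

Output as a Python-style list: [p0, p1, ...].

Answer: [12, 21, 13, 5, 19, 14]

Derivation:
Change: A[3] 20 -> -8, delta = -28
P[k] for k < 3: unchanged (A[3] not included)
P[k] for k >= 3: shift by delta = -28
  P[0] = 12 + 0 = 12
  P[1] = 21 + 0 = 21
  P[2] = 13 + 0 = 13
  P[3] = 33 + -28 = 5
  P[4] = 47 + -28 = 19
  P[5] = 42 + -28 = 14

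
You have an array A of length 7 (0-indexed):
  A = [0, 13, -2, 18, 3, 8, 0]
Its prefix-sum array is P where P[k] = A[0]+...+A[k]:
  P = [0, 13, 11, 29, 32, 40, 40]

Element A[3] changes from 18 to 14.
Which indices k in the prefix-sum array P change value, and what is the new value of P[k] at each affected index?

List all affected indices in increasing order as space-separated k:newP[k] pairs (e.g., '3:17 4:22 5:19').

Answer: 3:25 4:28 5:36 6:36

Derivation:
P[k] = A[0] + ... + A[k]
P[k] includes A[3] iff k >= 3
Affected indices: 3, 4, ..., 6; delta = -4
  P[3]: 29 + -4 = 25
  P[4]: 32 + -4 = 28
  P[5]: 40 + -4 = 36
  P[6]: 40 + -4 = 36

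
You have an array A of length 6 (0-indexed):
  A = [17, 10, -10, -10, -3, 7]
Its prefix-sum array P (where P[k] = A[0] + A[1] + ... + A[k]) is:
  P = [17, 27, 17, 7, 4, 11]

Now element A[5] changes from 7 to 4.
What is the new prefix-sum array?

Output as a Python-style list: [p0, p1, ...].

Answer: [17, 27, 17, 7, 4, 8]

Derivation:
Change: A[5] 7 -> 4, delta = -3
P[k] for k < 5: unchanged (A[5] not included)
P[k] for k >= 5: shift by delta = -3
  P[0] = 17 + 0 = 17
  P[1] = 27 + 0 = 27
  P[2] = 17 + 0 = 17
  P[3] = 7 + 0 = 7
  P[4] = 4 + 0 = 4
  P[5] = 11 + -3 = 8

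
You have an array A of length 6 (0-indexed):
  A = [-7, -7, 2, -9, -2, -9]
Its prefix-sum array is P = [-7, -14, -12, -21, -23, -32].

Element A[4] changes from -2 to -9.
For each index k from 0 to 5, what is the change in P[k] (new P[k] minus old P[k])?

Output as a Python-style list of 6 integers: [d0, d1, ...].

Element change: A[4] -2 -> -9, delta = -7
For k < 4: P[k] unchanged, delta_P[k] = 0
For k >= 4: P[k] shifts by exactly -7
Delta array: [0, 0, 0, 0, -7, -7]

Answer: [0, 0, 0, 0, -7, -7]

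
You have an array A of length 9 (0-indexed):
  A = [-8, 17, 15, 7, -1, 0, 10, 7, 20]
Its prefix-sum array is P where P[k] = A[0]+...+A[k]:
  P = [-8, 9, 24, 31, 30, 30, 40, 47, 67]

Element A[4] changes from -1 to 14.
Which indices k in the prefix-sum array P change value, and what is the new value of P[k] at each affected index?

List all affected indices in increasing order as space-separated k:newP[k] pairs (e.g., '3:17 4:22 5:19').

P[k] = A[0] + ... + A[k]
P[k] includes A[4] iff k >= 4
Affected indices: 4, 5, ..., 8; delta = 15
  P[4]: 30 + 15 = 45
  P[5]: 30 + 15 = 45
  P[6]: 40 + 15 = 55
  P[7]: 47 + 15 = 62
  P[8]: 67 + 15 = 82

Answer: 4:45 5:45 6:55 7:62 8:82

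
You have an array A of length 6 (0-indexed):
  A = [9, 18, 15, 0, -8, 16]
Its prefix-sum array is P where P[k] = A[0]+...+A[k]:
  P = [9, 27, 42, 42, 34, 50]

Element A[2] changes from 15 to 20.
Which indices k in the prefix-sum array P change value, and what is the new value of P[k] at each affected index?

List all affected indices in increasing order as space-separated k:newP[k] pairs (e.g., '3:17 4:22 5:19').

Answer: 2:47 3:47 4:39 5:55

Derivation:
P[k] = A[0] + ... + A[k]
P[k] includes A[2] iff k >= 2
Affected indices: 2, 3, ..., 5; delta = 5
  P[2]: 42 + 5 = 47
  P[3]: 42 + 5 = 47
  P[4]: 34 + 5 = 39
  P[5]: 50 + 5 = 55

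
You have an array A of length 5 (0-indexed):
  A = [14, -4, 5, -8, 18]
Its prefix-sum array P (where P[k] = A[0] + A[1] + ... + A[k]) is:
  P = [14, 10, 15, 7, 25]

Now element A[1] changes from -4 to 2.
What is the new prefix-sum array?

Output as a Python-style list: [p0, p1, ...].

Answer: [14, 16, 21, 13, 31]

Derivation:
Change: A[1] -4 -> 2, delta = 6
P[k] for k < 1: unchanged (A[1] not included)
P[k] for k >= 1: shift by delta = 6
  P[0] = 14 + 0 = 14
  P[1] = 10 + 6 = 16
  P[2] = 15 + 6 = 21
  P[3] = 7 + 6 = 13
  P[4] = 25 + 6 = 31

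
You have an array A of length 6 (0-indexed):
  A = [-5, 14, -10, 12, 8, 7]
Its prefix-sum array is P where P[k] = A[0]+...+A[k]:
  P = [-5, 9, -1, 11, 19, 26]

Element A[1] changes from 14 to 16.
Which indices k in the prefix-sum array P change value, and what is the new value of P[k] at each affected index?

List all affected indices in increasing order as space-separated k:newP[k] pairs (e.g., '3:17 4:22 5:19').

P[k] = A[0] + ... + A[k]
P[k] includes A[1] iff k >= 1
Affected indices: 1, 2, ..., 5; delta = 2
  P[1]: 9 + 2 = 11
  P[2]: -1 + 2 = 1
  P[3]: 11 + 2 = 13
  P[4]: 19 + 2 = 21
  P[5]: 26 + 2 = 28

Answer: 1:11 2:1 3:13 4:21 5:28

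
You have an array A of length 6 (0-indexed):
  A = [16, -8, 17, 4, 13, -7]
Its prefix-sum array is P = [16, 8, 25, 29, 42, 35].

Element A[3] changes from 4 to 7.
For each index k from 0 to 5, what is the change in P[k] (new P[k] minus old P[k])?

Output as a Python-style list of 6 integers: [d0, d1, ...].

Element change: A[3] 4 -> 7, delta = 3
For k < 3: P[k] unchanged, delta_P[k] = 0
For k >= 3: P[k] shifts by exactly 3
Delta array: [0, 0, 0, 3, 3, 3]

Answer: [0, 0, 0, 3, 3, 3]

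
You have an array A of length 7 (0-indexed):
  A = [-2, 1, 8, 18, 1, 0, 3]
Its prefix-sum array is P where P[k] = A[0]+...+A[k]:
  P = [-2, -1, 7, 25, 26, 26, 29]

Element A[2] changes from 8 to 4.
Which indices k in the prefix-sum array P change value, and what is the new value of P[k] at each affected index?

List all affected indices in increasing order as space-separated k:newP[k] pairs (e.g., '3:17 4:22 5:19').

P[k] = A[0] + ... + A[k]
P[k] includes A[2] iff k >= 2
Affected indices: 2, 3, ..., 6; delta = -4
  P[2]: 7 + -4 = 3
  P[3]: 25 + -4 = 21
  P[4]: 26 + -4 = 22
  P[5]: 26 + -4 = 22
  P[6]: 29 + -4 = 25

Answer: 2:3 3:21 4:22 5:22 6:25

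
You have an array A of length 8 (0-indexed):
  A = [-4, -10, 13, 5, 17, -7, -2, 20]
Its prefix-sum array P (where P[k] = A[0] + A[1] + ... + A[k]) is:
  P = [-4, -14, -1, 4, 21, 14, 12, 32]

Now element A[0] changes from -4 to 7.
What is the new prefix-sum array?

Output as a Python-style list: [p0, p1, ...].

Answer: [7, -3, 10, 15, 32, 25, 23, 43]

Derivation:
Change: A[0] -4 -> 7, delta = 11
P[k] for k < 0: unchanged (A[0] not included)
P[k] for k >= 0: shift by delta = 11
  P[0] = -4 + 11 = 7
  P[1] = -14 + 11 = -3
  P[2] = -1 + 11 = 10
  P[3] = 4 + 11 = 15
  P[4] = 21 + 11 = 32
  P[5] = 14 + 11 = 25
  P[6] = 12 + 11 = 23
  P[7] = 32 + 11 = 43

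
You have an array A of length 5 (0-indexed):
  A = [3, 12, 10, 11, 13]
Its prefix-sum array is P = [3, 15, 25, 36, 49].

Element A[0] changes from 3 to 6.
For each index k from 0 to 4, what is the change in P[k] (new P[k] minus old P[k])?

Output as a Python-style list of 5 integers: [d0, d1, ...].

Element change: A[0] 3 -> 6, delta = 3
For k < 0: P[k] unchanged, delta_P[k] = 0
For k >= 0: P[k] shifts by exactly 3
Delta array: [3, 3, 3, 3, 3]

Answer: [3, 3, 3, 3, 3]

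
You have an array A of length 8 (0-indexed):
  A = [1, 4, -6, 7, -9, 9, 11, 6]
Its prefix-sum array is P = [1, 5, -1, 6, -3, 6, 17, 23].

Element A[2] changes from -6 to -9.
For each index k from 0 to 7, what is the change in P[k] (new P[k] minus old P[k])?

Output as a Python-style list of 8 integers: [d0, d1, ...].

Answer: [0, 0, -3, -3, -3, -3, -3, -3]

Derivation:
Element change: A[2] -6 -> -9, delta = -3
For k < 2: P[k] unchanged, delta_P[k] = 0
For k >= 2: P[k] shifts by exactly -3
Delta array: [0, 0, -3, -3, -3, -3, -3, -3]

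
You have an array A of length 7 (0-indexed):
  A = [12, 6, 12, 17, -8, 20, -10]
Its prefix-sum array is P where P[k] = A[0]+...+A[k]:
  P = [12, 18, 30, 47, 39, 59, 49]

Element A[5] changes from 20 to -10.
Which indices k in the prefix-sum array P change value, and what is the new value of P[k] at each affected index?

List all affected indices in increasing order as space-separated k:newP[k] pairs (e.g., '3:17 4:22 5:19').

Answer: 5:29 6:19

Derivation:
P[k] = A[0] + ... + A[k]
P[k] includes A[5] iff k >= 5
Affected indices: 5, 6, ..., 6; delta = -30
  P[5]: 59 + -30 = 29
  P[6]: 49 + -30 = 19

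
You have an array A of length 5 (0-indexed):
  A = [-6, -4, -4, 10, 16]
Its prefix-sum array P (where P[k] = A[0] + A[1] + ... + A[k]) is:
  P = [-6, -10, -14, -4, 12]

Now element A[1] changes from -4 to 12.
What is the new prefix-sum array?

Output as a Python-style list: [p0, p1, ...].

Answer: [-6, 6, 2, 12, 28]

Derivation:
Change: A[1] -4 -> 12, delta = 16
P[k] for k < 1: unchanged (A[1] not included)
P[k] for k >= 1: shift by delta = 16
  P[0] = -6 + 0 = -6
  P[1] = -10 + 16 = 6
  P[2] = -14 + 16 = 2
  P[3] = -4 + 16 = 12
  P[4] = 12 + 16 = 28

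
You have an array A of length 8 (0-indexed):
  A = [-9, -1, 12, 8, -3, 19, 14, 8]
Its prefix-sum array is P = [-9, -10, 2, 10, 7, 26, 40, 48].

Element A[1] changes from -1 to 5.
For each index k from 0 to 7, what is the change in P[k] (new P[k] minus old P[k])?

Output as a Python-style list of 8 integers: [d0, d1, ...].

Element change: A[1] -1 -> 5, delta = 6
For k < 1: P[k] unchanged, delta_P[k] = 0
For k >= 1: P[k] shifts by exactly 6
Delta array: [0, 6, 6, 6, 6, 6, 6, 6]

Answer: [0, 6, 6, 6, 6, 6, 6, 6]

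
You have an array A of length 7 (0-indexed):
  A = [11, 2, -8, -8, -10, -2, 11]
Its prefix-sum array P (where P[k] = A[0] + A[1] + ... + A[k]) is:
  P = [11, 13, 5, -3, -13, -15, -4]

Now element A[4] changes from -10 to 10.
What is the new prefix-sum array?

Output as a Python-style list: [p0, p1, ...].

Change: A[4] -10 -> 10, delta = 20
P[k] for k < 4: unchanged (A[4] not included)
P[k] for k >= 4: shift by delta = 20
  P[0] = 11 + 0 = 11
  P[1] = 13 + 0 = 13
  P[2] = 5 + 0 = 5
  P[3] = -3 + 0 = -3
  P[4] = -13 + 20 = 7
  P[5] = -15 + 20 = 5
  P[6] = -4 + 20 = 16

Answer: [11, 13, 5, -3, 7, 5, 16]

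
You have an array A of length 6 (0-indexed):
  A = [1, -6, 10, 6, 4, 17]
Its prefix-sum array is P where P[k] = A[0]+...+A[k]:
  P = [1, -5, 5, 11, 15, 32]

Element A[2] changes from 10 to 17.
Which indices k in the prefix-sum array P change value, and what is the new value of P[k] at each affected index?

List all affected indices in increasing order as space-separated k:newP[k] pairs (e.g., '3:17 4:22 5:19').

P[k] = A[0] + ... + A[k]
P[k] includes A[2] iff k >= 2
Affected indices: 2, 3, ..., 5; delta = 7
  P[2]: 5 + 7 = 12
  P[3]: 11 + 7 = 18
  P[4]: 15 + 7 = 22
  P[5]: 32 + 7 = 39

Answer: 2:12 3:18 4:22 5:39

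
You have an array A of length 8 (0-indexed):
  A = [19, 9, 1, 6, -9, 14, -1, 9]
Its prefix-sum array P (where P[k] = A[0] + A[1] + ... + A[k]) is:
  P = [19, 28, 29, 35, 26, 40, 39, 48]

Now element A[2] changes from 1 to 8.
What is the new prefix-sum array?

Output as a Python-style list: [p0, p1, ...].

Answer: [19, 28, 36, 42, 33, 47, 46, 55]

Derivation:
Change: A[2] 1 -> 8, delta = 7
P[k] for k < 2: unchanged (A[2] not included)
P[k] for k >= 2: shift by delta = 7
  P[0] = 19 + 0 = 19
  P[1] = 28 + 0 = 28
  P[2] = 29 + 7 = 36
  P[3] = 35 + 7 = 42
  P[4] = 26 + 7 = 33
  P[5] = 40 + 7 = 47
  P[6] = 39 + 7 = 46
  P[7] = 48 + 7 = 55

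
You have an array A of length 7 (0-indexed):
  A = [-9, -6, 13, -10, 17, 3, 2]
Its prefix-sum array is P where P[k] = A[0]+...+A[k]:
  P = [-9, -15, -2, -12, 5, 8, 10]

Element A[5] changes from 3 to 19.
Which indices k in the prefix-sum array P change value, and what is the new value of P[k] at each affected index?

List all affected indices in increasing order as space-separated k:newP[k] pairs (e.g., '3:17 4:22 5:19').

P[k] = A[0] + ... + A[k]
P[k] includes A[5] iff k >= 5
Affected indices: 5, 6, ..., 6; delta = 16
  P[5]: 8 + 16 = 24
  P[6]: 10 + 16 = 26

Answer: 5:24 6:26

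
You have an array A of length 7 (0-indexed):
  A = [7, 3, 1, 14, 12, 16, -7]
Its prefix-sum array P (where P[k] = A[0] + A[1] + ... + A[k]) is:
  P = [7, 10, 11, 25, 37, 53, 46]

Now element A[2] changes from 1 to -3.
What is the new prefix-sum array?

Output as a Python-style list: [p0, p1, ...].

Change: A[2] 1 -> -3, delta = -4
P[k] for k < 2: unchanged (A[2] not included)
P[k] for k >= 2: shift by delta = -4
  P[0] = 7 + 0 = 7
  P[1] = 10 + 0 = 10
  P[2] = 11 + -4 = 7
  P[3] = 25 + -4 = 21
  P[4] = 37 + -4 = 33
  P[5] = 53 + -4 = 49
  P[6] = 46 + -4 = 42

Answer: [7, 10, 7, 21, 33, 49, 42]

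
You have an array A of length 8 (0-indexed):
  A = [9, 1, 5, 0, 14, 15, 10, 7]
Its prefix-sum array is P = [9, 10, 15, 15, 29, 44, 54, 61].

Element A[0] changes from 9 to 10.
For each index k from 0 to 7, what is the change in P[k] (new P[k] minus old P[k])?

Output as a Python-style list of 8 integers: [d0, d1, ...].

Element change: A[0] 9 -> 10, delta = 1
For k < 0: P[k] unchanged, delta_P[k] = 0
For k >= 0: P[k] shifts by exactly 1
Delta array: [1, 1, 1, 1, 1, 1, 1, 1]

Answer: [1, 1, 1, 1, 1, 1, 1, 1]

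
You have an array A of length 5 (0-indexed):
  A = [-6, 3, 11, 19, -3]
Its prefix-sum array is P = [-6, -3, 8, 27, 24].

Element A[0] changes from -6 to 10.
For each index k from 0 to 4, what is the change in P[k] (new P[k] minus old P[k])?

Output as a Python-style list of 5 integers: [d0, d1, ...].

Answer: [16, 16, 16, 16, 16]

Derivation:
Element change: A[0] -6 -> 10, delta = 16
For k < 0: P[k] unchanged, delta_P[k] = 0
For k >= 0: P[k] shifts by exactly 16
Delta array: [16, 16, 16, 16, 16]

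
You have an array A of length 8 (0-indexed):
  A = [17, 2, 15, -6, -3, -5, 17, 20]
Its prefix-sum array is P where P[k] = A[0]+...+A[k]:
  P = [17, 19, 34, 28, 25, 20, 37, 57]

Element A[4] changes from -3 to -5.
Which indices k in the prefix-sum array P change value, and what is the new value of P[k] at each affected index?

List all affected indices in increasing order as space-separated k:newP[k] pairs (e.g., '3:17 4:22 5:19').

P[k] = A[0] + ... + A[k]
P[k] includes A[4] iff k >= 4
Affected indices: 4, 5, ..., 7; delta = -2
  P[4]: 25 + -2 = 23
  P[5]: 20 + -2 = 18
  P[6]: 37 + -2 = 35
  P[7]: 57 + -2 = 55

Answer: 4:23 5:18 6:35 7:55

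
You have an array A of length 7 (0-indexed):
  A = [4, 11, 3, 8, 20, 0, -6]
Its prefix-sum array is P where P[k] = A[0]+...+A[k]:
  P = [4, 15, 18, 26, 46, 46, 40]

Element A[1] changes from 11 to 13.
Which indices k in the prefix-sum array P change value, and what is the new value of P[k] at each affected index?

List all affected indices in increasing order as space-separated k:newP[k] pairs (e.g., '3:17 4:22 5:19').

Answer: 1:17 2:20 3:28 4:48 5:48 6:42

Derivation:
P[k] = A[0] + ... + A[k]
P[k] includes A[1] iff k >= 1
Affected indices: 1, 2, ..., 6; delta = 2
  P[1]: 15 + 2 = 17
  P[2]: 18 + 2 = 20
  P[3]: 26 + 2 = 28
  P[4]: 46 + 2 = 48
  P[5]: 46 + 2 = 48
  P[6]: 40 + 2 = 42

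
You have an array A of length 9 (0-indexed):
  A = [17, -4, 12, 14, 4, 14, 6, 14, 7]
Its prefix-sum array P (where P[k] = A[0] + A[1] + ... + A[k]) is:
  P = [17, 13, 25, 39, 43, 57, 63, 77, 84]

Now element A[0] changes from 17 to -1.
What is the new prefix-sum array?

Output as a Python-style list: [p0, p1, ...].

Change: A[0] 17 -> -1, delta = -18
P[k] for k < 0: unchanged (A[0] not included)
P[k] for k >= 0: shift by delta = -18
  P[0] = 17 + -18 = -1
  P[1] = 13 + -18 = -5
  P[2] = 25 + -18 = 7
  P[3] = 39 + -18 = 21
  P[4] = 43 + -18 = 25
  P[5] = 57 + -18 = 39
  P[6] = 63 + -18 = 45
  P[7] = 77 + -18 = 59
  P[8] = 84 + -18 = 66

Answer: [-1, -5, 7, 21, 25, 39, 45, 59, 66]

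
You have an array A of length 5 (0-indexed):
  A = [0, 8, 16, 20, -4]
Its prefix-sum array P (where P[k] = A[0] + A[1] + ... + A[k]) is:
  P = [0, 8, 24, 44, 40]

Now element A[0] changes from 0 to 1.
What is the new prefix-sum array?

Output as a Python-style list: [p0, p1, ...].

Change: A[0] 0 -> 1, delta = 1
P[k] for k < 0: unchanged (A[0] not included)
P[k] for k >= 0: shift by delta = 1
  P[0] = 0 + 1 = 1
  P[1] = 8 + 1 = 9
  P[2] = 24 + 1 = 25
  P[3] = 44 + 1 = 45
  P[4] = 40 + 1 = 41

Answer: [1, 9, 25, 45, 41]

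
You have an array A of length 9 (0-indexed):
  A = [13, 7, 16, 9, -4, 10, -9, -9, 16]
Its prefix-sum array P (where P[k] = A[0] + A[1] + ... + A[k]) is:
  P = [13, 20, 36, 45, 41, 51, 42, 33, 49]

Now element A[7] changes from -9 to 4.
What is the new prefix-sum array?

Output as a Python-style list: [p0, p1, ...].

Change: A[7] -9 -> 4, delta = 13
P[k] for k < 7: unchanged (A[7] not included)
P[k] for k >= 7: shift by delta = 13
  P[0] = 13 + 0 = 13
  P[1] = 20 + 0 = 20
  P[2] = 36 + 0 = 36
  P[3] = 45 + 0 = 45
  P[4] = 41 + 0 = 41
  P[5] = 51 + 0 = 51
  P[6] = 42 + 0 = 42
  P[7] = 33 + 13 = 46
  P[8] = 49 + 13 = 62

Answer: [13, 20, 36, 45, 41, 51, 42, 46, 62]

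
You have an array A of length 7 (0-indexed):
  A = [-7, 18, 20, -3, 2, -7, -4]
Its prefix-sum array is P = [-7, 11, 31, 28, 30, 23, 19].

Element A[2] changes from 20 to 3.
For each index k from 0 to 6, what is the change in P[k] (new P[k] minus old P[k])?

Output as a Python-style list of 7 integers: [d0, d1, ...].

Answer: [0, 0, -17, -17, -17, -17, -17]

Derivation:
Element change: A[2] 20 -> 3, delta = -17
For k < 2: P[k] unchanged, delta_P[k] = 0
For k >= 2: P[k] shifts by exactly -17
Delta array: [0, 0, -17, -17, -17, -17, -17]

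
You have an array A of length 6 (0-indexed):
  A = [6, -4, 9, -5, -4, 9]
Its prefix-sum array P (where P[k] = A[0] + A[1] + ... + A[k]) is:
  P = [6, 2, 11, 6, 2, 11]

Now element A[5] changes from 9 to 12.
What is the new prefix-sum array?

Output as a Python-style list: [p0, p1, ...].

Answer: [6, 2, 11, 6, 2, 14]

Derivation:
Change: A[5] 9 -> 12, delta = 3
P[k] for k < 5: unchanged (A[5] not included)
P[k] for k >= 5: shift by delta = 3
  P[0] = 6 + 0 = 6
  P[1] = 2 + 0 = 2
  P[2] = 11 + 0 = 11
  P[3] = 6 + 0 = 6
  P[4] = 2 + 0 = 2
  P[5] = 11 + 3 = 14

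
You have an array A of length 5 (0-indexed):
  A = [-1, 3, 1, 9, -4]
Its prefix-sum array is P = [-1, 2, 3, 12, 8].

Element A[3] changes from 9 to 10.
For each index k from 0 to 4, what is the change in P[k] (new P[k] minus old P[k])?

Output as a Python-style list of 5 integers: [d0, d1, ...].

Answer: [0, 0, 0, 1, 1]

Derivation:
Element change: A[3] 9 -> 10, delta = 1
For k < 3: P[k] unchanged, delta_P[k] = 0
For k >= 3: P[k] shifts by exactly 1
Delta array: [0, 0, 0, 1, 1]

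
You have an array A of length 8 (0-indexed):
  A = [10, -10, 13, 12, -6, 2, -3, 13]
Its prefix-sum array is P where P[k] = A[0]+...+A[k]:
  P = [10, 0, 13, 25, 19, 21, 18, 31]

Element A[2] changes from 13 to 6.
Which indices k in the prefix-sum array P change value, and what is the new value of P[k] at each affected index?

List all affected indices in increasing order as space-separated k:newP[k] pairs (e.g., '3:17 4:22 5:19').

P[k] = A[0] + ... + A[k]
P[k] includes A[2] iff k >= 2
Affected indices: 2, 3, ..., 7; delta = -7
  P[2]: 13 + -7 = 6
  P[3]: 25 + -7 = 18
  P[4]: 19 + -7 = 12
  P[5]: 21 + -7 = 14
  P[6]: 18 + -7 = 11
  P[7]: 31 + -7 = 24

Answer: 2:6 3:18 4:12 5:14 6:11 7:24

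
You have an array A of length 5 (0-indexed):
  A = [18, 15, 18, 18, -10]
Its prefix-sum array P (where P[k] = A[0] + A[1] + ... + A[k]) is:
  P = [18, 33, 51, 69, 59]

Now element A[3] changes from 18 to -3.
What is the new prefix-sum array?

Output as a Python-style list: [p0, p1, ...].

Change: A[3] 18 -> -3, delta = -21
P[k] for k < 3: unchanged (A[3] not included)
P[k] for k >= 3: shift by delta = -21
  P[0] = 18 + 0 = 18
  P[1] = 33 + 0 = 33
  P[2] = 51 + 0 = 51
  P[3] = 69 + -21 = 48
  P[4] = 59 + -21 = 38

Answer: [18, 33, 51, 48, 38]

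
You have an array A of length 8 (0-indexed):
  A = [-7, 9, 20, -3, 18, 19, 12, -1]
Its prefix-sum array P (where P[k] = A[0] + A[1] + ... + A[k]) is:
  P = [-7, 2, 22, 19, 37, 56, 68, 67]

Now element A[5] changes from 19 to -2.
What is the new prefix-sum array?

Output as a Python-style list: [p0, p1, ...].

Answer: [-7, 2, 22, 19, 37, 35, 47, 46]

Derivation:
Change: A[5] 19 -> -2, delta = -21
P[k] for k < 5: unchanged (A[5] not included)
P[k] for k >= 5: shift by delta = -21
  P[0] = -7 + 0 = -7
  P[1] = 2 + 0 = 2
  P[2] = 22 + 0 = 22
  P[3] = 19 + 0 = 19
  P[4] = 37 + 0 = 37
  P[5] = 56 + -21 = 35
  P[6] = 68 + -21 = 47
  P[7] = 67 + -21 = 46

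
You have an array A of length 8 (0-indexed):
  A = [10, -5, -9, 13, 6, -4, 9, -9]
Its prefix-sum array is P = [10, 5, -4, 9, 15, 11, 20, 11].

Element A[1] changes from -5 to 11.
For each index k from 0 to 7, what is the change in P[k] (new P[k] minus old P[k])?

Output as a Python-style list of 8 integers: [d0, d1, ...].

Element change: A[1] -5 -> 11, delta = 16
For k < 1: P[k] unchanged, delta_P[k] = 0
For k >= 1: P[k] shifts by exactly 16
Delta array: [0, 16, 16, 16, 16, 16, 16, 16]

Answer: [0, 16, 16, 16, 16, 16, 16, 16]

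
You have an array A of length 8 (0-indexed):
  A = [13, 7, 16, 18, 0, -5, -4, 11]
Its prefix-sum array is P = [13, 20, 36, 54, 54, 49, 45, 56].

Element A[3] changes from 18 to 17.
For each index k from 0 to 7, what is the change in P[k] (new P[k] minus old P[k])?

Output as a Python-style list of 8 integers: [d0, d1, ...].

Element change: A[3] 18 -> 17, delta = -1
For k < 3: P[k] unchanged, delta_P[k] = 0
For k >= 3: P[k] shifts by exactly -1
Delta array: [0, 0, 0, -1, -1, -1, -1, -1]

Answer: [0, 0, 0, -1, -1, -1, -1, -1]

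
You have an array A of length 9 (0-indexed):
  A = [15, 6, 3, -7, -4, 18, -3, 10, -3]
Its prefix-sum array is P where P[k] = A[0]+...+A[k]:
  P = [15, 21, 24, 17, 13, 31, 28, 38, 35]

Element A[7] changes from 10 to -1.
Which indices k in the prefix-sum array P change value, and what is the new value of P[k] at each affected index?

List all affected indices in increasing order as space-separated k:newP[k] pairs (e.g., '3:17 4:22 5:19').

P[k] = A[0] + ... + A[k]
P[k] includes A[7] iff k >= 7
Affected indices: 7, 8, ..., 8; delta = -11
  P[7]: 38 + -11 = 27
  P[8]: 35 + -11 = 24

Answer: 7:27 8:24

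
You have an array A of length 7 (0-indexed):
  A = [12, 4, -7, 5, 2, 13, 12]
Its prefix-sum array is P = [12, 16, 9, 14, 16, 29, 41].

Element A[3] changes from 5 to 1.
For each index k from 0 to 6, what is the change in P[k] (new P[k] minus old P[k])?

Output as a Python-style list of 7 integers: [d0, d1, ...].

Element change: A[3] 5 -> 1, delta = -4
For k < 3: P[k] unchanged, delta_P[k] = 0
For k >= 3: P[k] shifts by exactly -4
Delta array: [0, 0, 0, -4, -4, -4, -4]

Answer: [0, 0, 0, -4, -4, -4, -4]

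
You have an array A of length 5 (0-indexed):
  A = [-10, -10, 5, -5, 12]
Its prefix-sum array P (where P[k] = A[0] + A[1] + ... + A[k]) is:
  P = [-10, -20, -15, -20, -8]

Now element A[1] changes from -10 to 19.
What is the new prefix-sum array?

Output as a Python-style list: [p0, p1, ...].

Change: A[1] -10 -> 19, delta = 29
P[k] for k < 1: unchanged (A[1] not included)
P[k] for k >= 1: shift by delta = 29
  P[0] = -10 + 0 = -10
  P[1] = -20 + 29 = 9
  P[2] = -15 + 29 = 14
  P[3] = -20 + 29 = 9
  P[4] = -8 + 29 = 21

Answer: [-10, 9, 14, 9, 21]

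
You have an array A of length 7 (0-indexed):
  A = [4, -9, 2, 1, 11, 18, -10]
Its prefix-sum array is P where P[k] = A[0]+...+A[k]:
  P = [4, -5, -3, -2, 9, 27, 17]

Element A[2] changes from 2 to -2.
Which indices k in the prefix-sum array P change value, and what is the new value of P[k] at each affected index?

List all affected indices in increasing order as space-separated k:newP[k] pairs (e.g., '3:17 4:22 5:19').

P[k] = A[0] + ... + A[k]
P[k] includes A[2] iff k >= 2
Affected indices: 2, 3, ..., 6; delta = -4
  P[2]: -3 + -4 = -7
  P[3]: -2 + -4 = -6
  P[4]: 9 + -4 = 5
  P[5]: 27 + -4 = 23
  P[6]: 17 + -4 = 13

Answer: 2:-7 3:-6 4:5 5:23 6:13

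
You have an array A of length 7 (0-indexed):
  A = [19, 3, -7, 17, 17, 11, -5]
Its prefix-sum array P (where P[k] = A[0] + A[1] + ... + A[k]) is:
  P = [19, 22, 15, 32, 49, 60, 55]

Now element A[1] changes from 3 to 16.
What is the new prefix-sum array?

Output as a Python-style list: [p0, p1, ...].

Answer: [19, 35, 28, 45, 62, 73, 68]

Derivation:
Change: A[1] 3 -> 16, delta = 13
P[k] for k < 1: unchanged (A[1] not included)
P[k] for k >= 1: shift by delta = 13
  P[0] = 19 + 0 = 19
  P[1] = 22 + 13 = 35
  P[2] = 15 + 13 = 28
  P[3] = 32 + 13 = 45
  P[4] = 49 + 13 = 62
  P[5] = 60 + 13 = 73
  P[6] = 55 + 13 = 68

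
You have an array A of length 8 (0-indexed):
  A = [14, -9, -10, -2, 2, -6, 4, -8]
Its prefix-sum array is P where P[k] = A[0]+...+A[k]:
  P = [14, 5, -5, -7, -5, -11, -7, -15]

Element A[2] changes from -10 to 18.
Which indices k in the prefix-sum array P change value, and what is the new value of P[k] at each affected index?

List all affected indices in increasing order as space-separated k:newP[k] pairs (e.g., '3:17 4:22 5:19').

Answer: 2:23 3:21 4:23 5:17 6:21 7:13

Derivation:
P[k] = A[0] + ... + A[k]
P[k] includes A[2] iff k >= 2
Affected indices: 2, 3, ..., 7; delta = 28
  P[2]: -5 + 28 = 23
  P[3]: -7 + 28 = 21
  P[4]: -5 + 28 = 23
  P[5]: -11 + 28 = 17
  P[6]: -7 + 28 = 21
  P[7]: -15 + 28 = 13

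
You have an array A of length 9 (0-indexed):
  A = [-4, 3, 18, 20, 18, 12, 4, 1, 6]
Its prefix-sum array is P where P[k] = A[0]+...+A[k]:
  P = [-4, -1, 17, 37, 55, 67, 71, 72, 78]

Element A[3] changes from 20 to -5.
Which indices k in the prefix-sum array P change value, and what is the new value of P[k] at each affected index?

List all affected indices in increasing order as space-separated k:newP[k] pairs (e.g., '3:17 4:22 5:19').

Answer: 3:12 4:30 5:42 6:46 7:47 8:53

Derivation:
P[k] = A[0] + ... + A[k]
P[k] includes A[3] iff k >= 3
Affected indices: 3, 4, ..., 8; delta = -25
  P[3]: 37 + -25 = 12
  P[4]: 55 + -25 = 30
  P[5]: 67 + -25 = 42
  P[6]: 71 + -25 = 46
  P[7]: 72 + -25 = 47
  P[8]: 78 + -25 = 53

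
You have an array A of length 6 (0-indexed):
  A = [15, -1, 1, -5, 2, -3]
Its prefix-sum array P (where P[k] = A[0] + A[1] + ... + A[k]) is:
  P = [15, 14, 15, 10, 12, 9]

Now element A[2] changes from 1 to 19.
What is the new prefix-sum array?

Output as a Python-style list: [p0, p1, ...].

Change: A[2] 1 -> 19, delta = 18
P[k] for k < 2: unchanged (A[2] not included)
P[k] for k >= 2: shift by delta = 18
  P[0] = 15 + 0 = 15
  P[1] = 14 + 0 = 14
  P[2] = 15 + 18 = 33
  P[3] = 10 + 18 = 28
  P[4] = 12 + 18 = 30
  P[5] = 9 + 18 = 27

Answer: [15, 14, 33, 28, 30, 27]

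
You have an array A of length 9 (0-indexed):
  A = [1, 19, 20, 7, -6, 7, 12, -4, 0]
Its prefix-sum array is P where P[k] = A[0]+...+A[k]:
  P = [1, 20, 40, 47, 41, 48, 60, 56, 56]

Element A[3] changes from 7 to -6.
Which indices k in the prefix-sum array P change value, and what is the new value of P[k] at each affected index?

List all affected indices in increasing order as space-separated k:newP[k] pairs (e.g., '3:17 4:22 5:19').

P[k] = A[0] + ... + A[k]
P[k] includes A[3] iff k >= 3
Affected indices: 3, 4, ..., 8; delta = -13
  P[3]: 47 + -13 = 34
  P[4]: 41 + -13 = 28
  P[5]: 48 + -13 = 35
  P[6]: 60 + -13 = 47
  P[7]: 56 + -13 = 43
  P[8]: 56 + -13 = 43

Answer: 3:34 4:28 5:35 6:47 7:43 8:43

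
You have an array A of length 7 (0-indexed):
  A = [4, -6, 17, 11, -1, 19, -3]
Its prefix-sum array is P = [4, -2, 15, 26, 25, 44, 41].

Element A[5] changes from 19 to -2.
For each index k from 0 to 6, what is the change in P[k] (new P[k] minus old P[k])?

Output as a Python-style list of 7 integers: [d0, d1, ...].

Answer: [0, 0, 0, 0, 0, -21, -21]

Derivation:
Element change: A[5] 19 -> -2, delta = -21
For k < 5: P[k] unchanged, delta_P[k] = 0
For k >= 5: P[k] shifts by exactly -21
Delta array: [0, 0, 0, 0, 0, -21, -21]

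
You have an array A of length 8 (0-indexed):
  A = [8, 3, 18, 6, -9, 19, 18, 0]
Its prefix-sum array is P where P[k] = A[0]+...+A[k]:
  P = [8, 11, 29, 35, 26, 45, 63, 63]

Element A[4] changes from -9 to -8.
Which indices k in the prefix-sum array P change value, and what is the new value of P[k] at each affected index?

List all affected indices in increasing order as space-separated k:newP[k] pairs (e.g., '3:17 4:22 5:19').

Answer: 4:27 5:46 6:64 7:64

Derivation:
P[k] = A[0] + ... + A[k]
P[k] includes A[4] iff k >= 4
Affected indices: 4, 5, ..., 7; delta = 1
  P[4]: 26 + 1 = 27
  P[5]: 45 + 1 = 46
  P[6]: 63 + 1 = 64
  P[7]: 63 + 1 = 64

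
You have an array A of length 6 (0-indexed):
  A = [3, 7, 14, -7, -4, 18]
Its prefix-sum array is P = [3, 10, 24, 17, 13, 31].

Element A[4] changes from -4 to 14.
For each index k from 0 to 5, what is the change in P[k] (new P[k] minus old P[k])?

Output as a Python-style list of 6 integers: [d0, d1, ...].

Element change: A[4] -4 -> 14, delta = 18
For k < 4: P[k] unchanged, delta_P[k] = 0
For k >= 4: P[k] shifts by exactly 18
Delta array: [0, 0, 0, 0, 18, 18]

Answer: [0, 0, 0, 0, 18, 18]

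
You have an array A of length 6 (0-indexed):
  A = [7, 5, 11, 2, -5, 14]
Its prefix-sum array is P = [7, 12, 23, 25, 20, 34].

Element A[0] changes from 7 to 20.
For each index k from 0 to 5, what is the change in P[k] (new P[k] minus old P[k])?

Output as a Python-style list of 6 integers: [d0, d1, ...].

Element change: A[0] 7 -> 20, delta = 13
For k < 0: P[k] unchanged, delta_P[k] = 0
For k >= 0: P[k] shifts by exactly 13
Delta array: [13, 13, 13, 13, 13, 13]

Answer: [13, 13, 13, 13, 13, 13]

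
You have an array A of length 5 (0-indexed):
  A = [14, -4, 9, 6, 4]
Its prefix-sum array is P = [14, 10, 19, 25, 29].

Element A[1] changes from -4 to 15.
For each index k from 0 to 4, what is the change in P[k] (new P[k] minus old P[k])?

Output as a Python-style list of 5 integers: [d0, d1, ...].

Element change: A[1] -4 -> 15, delta = 19
For k < 1: P[k] unchanged, delta_P[k] = 0
For k >= 1: P[k] shifts by exactly 19
Delta array: [0, 19, 19, 19, 19]

Answer: [0, 19, 19, 19, 19]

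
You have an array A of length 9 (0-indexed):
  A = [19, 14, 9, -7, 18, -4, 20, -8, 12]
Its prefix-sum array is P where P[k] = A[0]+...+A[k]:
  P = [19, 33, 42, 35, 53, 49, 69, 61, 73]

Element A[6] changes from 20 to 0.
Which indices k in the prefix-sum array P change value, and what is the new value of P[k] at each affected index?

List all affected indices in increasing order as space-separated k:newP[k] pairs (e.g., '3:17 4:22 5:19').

P[k] = A[0] + ... + A[k]
P[k] includes A[6] iff k >= 6
Affected indices: 6, 7, ..., 8; delta = -20
  P[6]: 69 + -20 = 49
  P[7]: 61 + -20 = 41
  P[8]: 73 + -20 = 53

Answer: 6:49 7:41 8:53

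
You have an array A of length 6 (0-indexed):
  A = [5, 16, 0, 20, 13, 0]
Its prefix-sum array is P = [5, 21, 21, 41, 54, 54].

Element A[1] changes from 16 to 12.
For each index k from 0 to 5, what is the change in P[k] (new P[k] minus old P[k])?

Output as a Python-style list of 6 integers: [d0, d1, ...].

Element change: A[1] 16 -> 12, delta = -4
For k < 1: P[k] unchanged, delta_P[k] = 0
For k >= 1: P[k] shifts by exactly -4
Delta array: [0, -4, -4, -4, -4, -4]

Answer: [0, -4, -4, -4, -4, -4]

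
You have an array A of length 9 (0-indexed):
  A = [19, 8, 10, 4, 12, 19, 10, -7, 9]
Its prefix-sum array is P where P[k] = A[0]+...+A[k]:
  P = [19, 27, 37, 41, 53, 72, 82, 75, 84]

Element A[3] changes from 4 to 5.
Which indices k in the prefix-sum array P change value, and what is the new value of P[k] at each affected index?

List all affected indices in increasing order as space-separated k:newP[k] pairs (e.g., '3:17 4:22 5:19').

P[k] = A[0] + ... + A[k]
P[k] includes A[3] iff k >= 3
Affected indices: 3, 4, ..., 8; delta = 1
  P[3]: 41 + 1 = 42
  P[4]: 53 + 1 = 54
  P[5]: 72 + 1 = 73
  P[6]: 82 + 1 = 83
  P[7]: 75 + 1 = 76
  P[8]: 84 + 1 = 85

Answer: 3:42 4:54 5:73 6:83 7:76 8:85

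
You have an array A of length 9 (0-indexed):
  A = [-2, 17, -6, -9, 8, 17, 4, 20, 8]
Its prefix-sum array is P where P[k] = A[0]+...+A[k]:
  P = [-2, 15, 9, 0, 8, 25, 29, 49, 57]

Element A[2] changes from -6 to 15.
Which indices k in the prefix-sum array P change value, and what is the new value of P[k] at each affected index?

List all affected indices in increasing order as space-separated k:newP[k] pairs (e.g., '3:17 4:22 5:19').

Answer: 2:30 3:21 4:29 5:46 6:50 7:70 8:78

Derivation:
P[k] = A[0] + ... + A[k]
P[k] includes A[2] iff k >= 2
Affected indices: 2, 3, ..., 8; delta = 21
  P[2]: 9 + 21 = 30
  P[3]: 0 + 21 = 21
  P[4]: 8 + 21 = 29
  P[5]: 25 + 21 = 46
  P[6]: 29 + 21 = 50
  P[7]: 49 + 21 = 70
  P[8]: 57 + 21 = 78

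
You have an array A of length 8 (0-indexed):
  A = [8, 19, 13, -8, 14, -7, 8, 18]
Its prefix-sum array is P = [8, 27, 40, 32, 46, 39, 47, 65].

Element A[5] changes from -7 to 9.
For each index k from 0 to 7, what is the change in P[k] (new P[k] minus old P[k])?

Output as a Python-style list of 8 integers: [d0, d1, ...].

Element change: A[5] -7 -> 9, delta = 16
For k < 5: P[k] unchanged, delta_P[k] = 0
For k >= 5: P[k] shifts by exactly 16
Delta array: [0, 0, 0, 0, 0, 16, 16, 16]

Answer: [0, 0, 0, 0, 0, 16, 16, 16]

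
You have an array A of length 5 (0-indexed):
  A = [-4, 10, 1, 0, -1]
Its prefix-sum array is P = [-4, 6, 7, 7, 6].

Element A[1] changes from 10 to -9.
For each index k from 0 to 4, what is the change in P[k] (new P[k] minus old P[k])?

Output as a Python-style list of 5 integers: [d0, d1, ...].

Element change: A[1] 10 -> -9, delta = -19
For k < 1: P[k] unchanged, delta_P[k] = 0
For k >= 1: P[k] shifts by exactly -19
Delta array: [0, -19, -19, -19, -19]

Answer: [0, -19, -19, -19, -19]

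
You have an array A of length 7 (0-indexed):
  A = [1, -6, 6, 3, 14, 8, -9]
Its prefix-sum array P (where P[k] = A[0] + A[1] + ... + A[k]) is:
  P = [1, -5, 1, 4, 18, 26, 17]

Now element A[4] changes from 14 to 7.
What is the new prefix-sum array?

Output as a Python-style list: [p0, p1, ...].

Answer: [1, -5, 1, 4, 11, 19, 10]

Derivation:
Change: A[4] 14 -> 7, delta = -7
P[k] for k < 4: unchanged (A[4] not included)
P[k] for k >= 4: shift by delta = -7
  P[0] = 1 + 0 = 1
  P[1] = -5 + 0 = -5
  P[2] = 1 + 0 = 1
  P[3] = 4 + 0 = 4
  P[4] = 18 + -7 = 11
  P[5] = 26 + -7 = 19
  P[6] = 17 + -7 = 10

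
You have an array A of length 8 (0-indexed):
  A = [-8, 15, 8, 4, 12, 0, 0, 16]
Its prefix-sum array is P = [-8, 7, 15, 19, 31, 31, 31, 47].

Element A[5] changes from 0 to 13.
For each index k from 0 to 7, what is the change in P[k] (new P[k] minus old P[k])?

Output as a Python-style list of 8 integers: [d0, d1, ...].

Answer: [0, 0, 0, 0, 0, 13, 13, 13]

Derivation:
Element change: A[5] 0 -> 13, delta = 13
For k < 5: P[k] unchanged, delta_P[k] = 0
For k >= 5: P[k] shifts by exactly 13
Delta array: [0, 0, 0, 0, 0, 13, 13, 13]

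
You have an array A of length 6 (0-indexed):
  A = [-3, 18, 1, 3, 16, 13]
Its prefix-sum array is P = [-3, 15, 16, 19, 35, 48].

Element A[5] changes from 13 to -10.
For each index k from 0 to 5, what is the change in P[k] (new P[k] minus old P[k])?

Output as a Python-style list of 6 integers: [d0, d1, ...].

Element change: A[5] 13 -> -10, delta = -23
For k < 5: P[k] unchanged, delta_P[k] = 0
For k >= 5: P[k] shifts by exactly -23
Delta array: [0, 0, 0, 0, 0, -23]

Answer: [0, 0, 0, 0, 0, -23]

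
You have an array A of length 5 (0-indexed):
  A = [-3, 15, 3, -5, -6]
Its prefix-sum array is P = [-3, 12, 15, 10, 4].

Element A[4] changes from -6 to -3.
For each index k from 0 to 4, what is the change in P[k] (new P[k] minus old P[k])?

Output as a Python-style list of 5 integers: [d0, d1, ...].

Element change: A[4] -6 -> -3, delta = 3
For k < 4: P[k] unchanged, delta_P[k] = 0
For k >= 4: P[k] shifts by exactly 3
Delta array: [0, 0, 0, 0, 3]

Answer: [0, 0, 0, 0, 3]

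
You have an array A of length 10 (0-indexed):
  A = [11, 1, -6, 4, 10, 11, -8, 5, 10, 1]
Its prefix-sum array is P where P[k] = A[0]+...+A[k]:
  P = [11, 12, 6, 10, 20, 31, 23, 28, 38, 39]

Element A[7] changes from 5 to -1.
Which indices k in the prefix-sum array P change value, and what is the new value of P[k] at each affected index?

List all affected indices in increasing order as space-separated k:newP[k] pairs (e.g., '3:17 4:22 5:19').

Answer: 7:22 8:32 9:33

Derivation:
P[k] = A[0] + ... + A[k]
P[k] includes A[7] iff k >= 7
Affected indices: 7, 8, ..., 9; delta = -6
  P[7]: 28 + -6 = 22
  P[8]: 38 + -6 = 32
  P[9]: 39 + -6 = 33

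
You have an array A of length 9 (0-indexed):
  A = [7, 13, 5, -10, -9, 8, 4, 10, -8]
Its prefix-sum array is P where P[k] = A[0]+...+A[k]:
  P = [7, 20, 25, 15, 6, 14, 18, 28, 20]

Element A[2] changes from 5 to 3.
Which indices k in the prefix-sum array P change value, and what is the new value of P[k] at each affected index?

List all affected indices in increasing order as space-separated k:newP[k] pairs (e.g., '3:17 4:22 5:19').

Answer: 2:23 3:13 4:4 5:12 6:16 7:26 8:18

Derivation:
P[k] = A[0] + ... + A[k]
P[k] includes A[2] iff k >= 2
Affected indices: 2, 3, ..., 8; delta = -2
  P[2]: 25 + -2 = 23
  P[3]: 15 + -2 = 13
  P[4]: 6 + -2 = 4
  P[5]: 14 + -2 = 12
  P[6]: 18 + -2 = 16
  P[7]: 28 + -2 = 26
  P[8]: 20 + -2 = 18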